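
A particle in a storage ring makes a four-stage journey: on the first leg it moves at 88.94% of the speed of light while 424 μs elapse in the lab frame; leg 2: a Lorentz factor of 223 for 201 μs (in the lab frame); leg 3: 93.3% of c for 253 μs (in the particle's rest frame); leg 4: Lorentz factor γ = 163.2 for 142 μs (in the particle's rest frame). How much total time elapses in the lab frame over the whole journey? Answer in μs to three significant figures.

Δt = 2.45×10⁴ μs

Leg 1: 424 μs is already measured in the lab frame.
Leg 2: 201 μs is already measured in the lab frame.
Leg 3: β = 0.933; γ = 1/√(1 − 0.933²) = 1/√0.1295 = 2.779; Δt_3 = 2.779 × 253 = 703.0 μs.
Leg 4: γ = 163.2; Δt_4 = 163.2 × 142 = 2.317×10⁴ μs.
Total: 424.0 + 201.0 + 703.0 + 2.317×10⁴ μs.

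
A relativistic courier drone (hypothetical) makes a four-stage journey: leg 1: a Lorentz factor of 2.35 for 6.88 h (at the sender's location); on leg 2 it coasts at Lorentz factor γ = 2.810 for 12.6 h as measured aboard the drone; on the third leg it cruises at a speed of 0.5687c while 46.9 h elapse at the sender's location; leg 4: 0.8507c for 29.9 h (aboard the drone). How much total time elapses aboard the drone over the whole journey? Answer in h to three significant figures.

Leg 1: γ = 2.35; τ_1 = 6.88/2.350 = 2.928 h.
Leg 2: 12.6 h is already measured aboard the drone.
Leg 3: γ = 1/√(1 − 0.5687²) = 1/√0.6766 = 1.216; τ_3 = 46.9/1.216 = 38.58 h.
Leg 4: 29.9 h is already measured aboard the drone.
Total: 2.928 + 12.60 + 38.58 + 29.90 h.

τ = 84.0 h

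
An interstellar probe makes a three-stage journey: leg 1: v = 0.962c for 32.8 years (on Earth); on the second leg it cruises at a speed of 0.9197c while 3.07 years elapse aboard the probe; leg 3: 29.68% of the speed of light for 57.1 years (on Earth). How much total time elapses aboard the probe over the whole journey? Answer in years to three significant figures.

τ = 66.6 years

Leg 1: γ = 1/√(1 − 0.962²) = 1/√0.07456 = 3.662; τ_1 = 32.8/3.662 = 8.956 years.
Leg 2: 3.07 years is already measured aboard the probe.
Leg 3: β = 0.2968; γ = 1/√(1 − 0.2968²) = 1/√0.9119 = 1.047; τ_3 = 57.1/1.047 = 54.53 years.
Total: 8.956 + 3.070 + 54.53 years.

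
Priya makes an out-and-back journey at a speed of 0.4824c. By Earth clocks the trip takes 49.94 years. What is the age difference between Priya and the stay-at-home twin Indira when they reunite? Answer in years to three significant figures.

γ = 1/√(1 − 0.4824²) = 1/√0.7673 = 1.142
Priya's elapsed proper time: τ = 49.94/1.142 = 43.74 years.
Age gap = Δt − τ = 49.94 − 43.74 years.

Δt − τ = 6.20 years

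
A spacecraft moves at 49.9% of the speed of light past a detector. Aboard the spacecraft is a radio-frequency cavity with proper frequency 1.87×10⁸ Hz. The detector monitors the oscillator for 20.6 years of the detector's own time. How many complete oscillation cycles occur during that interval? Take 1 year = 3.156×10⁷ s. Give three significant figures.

β = 0.499; γ = 1/√(1 − 0.499²) = 1/√0.7510 = 1.154
During 20.6 years of lab time, the oscillator's proper time advances by τ = Δt/γ = 20.6/1.154 = 17.85 years = 5.634×10⁸ s.
N = f × τ = 1.87×10⁸ × 5.634×10⁸ = 1.054×10¹⁷.

N = 1.05×10¹⁷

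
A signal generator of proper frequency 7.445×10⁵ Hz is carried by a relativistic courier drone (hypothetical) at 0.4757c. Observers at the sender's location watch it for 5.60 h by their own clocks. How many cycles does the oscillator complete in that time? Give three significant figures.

N = 1.32×10¹⁰

γ = 1/√(1 − 0.4757²) = 1/√0.7737 = 1.137
During 5.60 h of lab time, the oscillator's proper time advances by τ = Δt/γ = 5.60/1.137 = 4.926 h = 1.773×10⁴ s.
N = f × τ = 7.445×10⁵ × 1.773×10⁴ = 1.320×10¹⁰.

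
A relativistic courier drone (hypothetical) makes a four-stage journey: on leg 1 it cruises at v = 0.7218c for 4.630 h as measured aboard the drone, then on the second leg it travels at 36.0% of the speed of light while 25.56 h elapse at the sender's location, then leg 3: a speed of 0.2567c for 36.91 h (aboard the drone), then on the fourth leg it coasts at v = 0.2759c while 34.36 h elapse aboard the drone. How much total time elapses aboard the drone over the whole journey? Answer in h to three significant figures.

τ = 99.7 h

Leg 1: 4.630 h is already measured aboard the drone.
Leg 2: β = 0.360; γ = 1/√(1 − 0.360²) = 1/√0.8704 = 1.072; τ_2 = 25.56/1.072 = 23.85 h.
Leg 3: 36.91 h is already measured aboard the drone.
Leg 4: 34.36 h is already measured aboard the drone.
Total: 4.630 + 23.85 + 36.91 + 34.36 h.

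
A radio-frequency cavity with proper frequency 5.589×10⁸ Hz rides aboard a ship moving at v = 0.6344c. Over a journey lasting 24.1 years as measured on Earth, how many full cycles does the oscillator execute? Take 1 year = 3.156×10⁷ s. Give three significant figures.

γ = 1/√(1 − 0.6344²) = 1/√0.5975 = 1.294
The oscillator's own cycle count is N = f × τ where τ is the proper time on the ship. τ = Δt/γ = 24.1/1.294 = 18.63 years = 5.879×10⁸ s.
N = 5.589×10⁸ × 5.879×10⁸ = 3.286×10¹⁷.

N = 3.29×10¹⁷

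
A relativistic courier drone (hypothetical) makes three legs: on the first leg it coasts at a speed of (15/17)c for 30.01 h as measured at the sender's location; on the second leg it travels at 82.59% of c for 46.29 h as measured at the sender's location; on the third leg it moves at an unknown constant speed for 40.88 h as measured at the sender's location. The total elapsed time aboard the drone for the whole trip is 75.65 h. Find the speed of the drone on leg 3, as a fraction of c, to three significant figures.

β = 0.499

Leg 1: γ = 1/√(1 − (15/17)²) = 17/8 = 2.125; τ_1 = 30.01/2.125 = 14.12 h.
Leg 2: β = 0.8259; γ = 1/√(1 − 0.8259²) = 1/√0.3179 = 1.774; τ_2 = 46.29/1.774 = 26.10 h.
Leg 3: speed unknown; τ_3 = 40.88/γ_3.
Total proper time: 14.12 + 26.10 + τ_3 = 75.65, so τ_3 = 75.65 − 40.22 = 35.43 h.
γ_3 = 40.88/35.43 = 1.154; β = √(1 − 1/γ²) = √0.2489.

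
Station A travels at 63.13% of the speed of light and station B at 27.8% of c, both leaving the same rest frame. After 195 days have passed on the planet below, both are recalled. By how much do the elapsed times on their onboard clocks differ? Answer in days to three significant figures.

A: β = 0.6313; γ = 1/√(1 − 0.6313²) = 1/√0.6015 = 1.289; τ_A = 195/1.289 = 151.2 days.
B: β = 0.278; γ = 1/√(1 − 0.278²) = 1/√0.9227 = 1.041; τ_B = 195/1.041 = 187.3 days.

|τ_A − τ_B| = 36.1 days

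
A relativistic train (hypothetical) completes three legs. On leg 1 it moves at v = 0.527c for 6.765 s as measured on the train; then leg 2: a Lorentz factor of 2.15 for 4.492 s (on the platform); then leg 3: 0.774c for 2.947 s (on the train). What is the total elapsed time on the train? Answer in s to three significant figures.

τ = 11.8 s

Leg 1: 6.765 s is already measured on the train.
Leg 2: γ = 2.15; τ_2 = 4.492/2.150 = 2.089 s.
Leg 3: 2.947 s is already measured on the train.
Total: 6.765 + 2.089 + 2.947 s.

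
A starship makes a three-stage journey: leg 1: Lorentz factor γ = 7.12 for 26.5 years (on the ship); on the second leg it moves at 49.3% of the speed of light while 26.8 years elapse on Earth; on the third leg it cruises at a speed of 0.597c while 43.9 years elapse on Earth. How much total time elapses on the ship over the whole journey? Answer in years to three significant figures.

τ = 85.0 years

Leg 1: 26.5 years is already measured on the ship.
Leg 2: β = 0.493; γ = 1/√(1 − 0.493²) = 1/√0.7570 = 1.149; τ_2 = 26.8/1.149 = 23.32 years.
Leg 3: γ = 1/√(1 − 0.597²) = 1/√0.6436 = 1.247; τ_3 = 43.9/1.247 = 35.22 years.
Total: 26.50 + 23.32 + 35.22 years.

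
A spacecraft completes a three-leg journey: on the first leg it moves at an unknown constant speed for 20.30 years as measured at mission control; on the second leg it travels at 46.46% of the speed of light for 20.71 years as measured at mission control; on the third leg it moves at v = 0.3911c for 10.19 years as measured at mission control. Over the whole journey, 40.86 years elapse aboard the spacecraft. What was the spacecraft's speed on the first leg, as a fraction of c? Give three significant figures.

β = 0.762

Leg 1: speed unknown; τ_1 = 20.30/γ_1.
Leg 2: β = 0.4646; γ = 1/√(1 − 0.4646²) = 1/√0.7841 = 1.129; τ_2 = 20.71/1.129 = 18.34 years.
Leg 3: γ = 1/√(1 − 0.3911²) = 1/√0.8470 = 1.087; τ_3 = 10.19/1.087 = 9.378 years.
Total proper time: τ_1 + 18.34 + 9.378 = 40.86, so τ_1 = 40.86 − 27.72 = 13.14 years.
γ_1 = 20.30/13.14 = 1.545; β = √(1 − 1/γ²) = √0.5809.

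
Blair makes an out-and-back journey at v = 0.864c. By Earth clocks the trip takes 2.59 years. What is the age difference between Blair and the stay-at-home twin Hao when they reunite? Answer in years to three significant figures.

Δt − τ = 1.29 years

γ = 1/√(1 − 0.864²) = 1/√0.2535 = 1.986
Blair's elapsed proper time: τ = 2.59/1.986 = 1.304 years.
Age gap = Δt − τ = 2.59 − 1.304 years.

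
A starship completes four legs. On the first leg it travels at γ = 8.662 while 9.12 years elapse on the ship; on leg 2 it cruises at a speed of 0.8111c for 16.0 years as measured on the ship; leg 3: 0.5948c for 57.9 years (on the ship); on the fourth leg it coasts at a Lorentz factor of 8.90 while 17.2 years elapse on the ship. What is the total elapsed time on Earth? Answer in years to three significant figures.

Leg 1: γ = 8.662; Δt_1 = 8.662 × 9.12 = 79.00 years.
Leg 2: γ = 1/√(1 − 0.8111²) = 1/√0.3421 = 1.710; Δt_2 = 1.710 × 16.0 = 27.35 years.
Leg 3: γ = 1/√(1 − 0.5948²) = 1/√0.6462 = 1.244; Δt_3 = 1.244 × 57.9 = 72.03 years.
Leg 4: γ = 8.90; Δt_4 = 8.900 × 17.2 = 153.1 years.
Total: 79.00 + 27.35 + 72.03 + 153.1 years.

Δt = 331 years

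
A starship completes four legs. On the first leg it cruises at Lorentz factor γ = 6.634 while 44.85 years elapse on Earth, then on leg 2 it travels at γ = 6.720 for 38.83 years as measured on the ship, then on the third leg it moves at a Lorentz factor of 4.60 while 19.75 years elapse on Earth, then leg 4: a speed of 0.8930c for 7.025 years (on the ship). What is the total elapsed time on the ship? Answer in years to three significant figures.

Leg 1: γ = 6.634; τ_1 = 44.85/6.634 = 6.761 years.
Leg 2: 38.83 years is already measured on the ship.
Leg 3: γ = 4.60; τ_3 = 19.75/4.600 = 4.293 years.
Leg 4: 7.025 years is already measured on the ship.
Total: 6.761 + 38.83 + 4.293 + 7.025 years.

τ = 56.9 years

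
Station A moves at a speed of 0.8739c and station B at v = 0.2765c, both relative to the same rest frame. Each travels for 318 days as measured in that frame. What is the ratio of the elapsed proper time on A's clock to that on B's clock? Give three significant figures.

A: γ = 1/√(1 − 0.8739²) = 1/√0.2363 = 2.057. B: γ = 1/√(1 − 0.2765²) = 1/√0.9235 = 1.041.
τ_A/τ_B = γ_B/γ_A = 1.041/2.057 = 0.5058, so τ_A/τ_B = 0.5058.

τ_A/τ_B = 0.506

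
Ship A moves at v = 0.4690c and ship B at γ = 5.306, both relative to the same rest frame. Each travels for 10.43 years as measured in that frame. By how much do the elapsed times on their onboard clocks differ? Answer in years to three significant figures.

A: γ = 1/√(1 − 0.4690²) = 1/√0.7800 = 1.132; τ_A = 10.43/1.132 = 9.212 years.
B: γ = 5.306; τ_B = 10.43/5.306 = 1.966 years.

|τ_A − τ_B| = 7.25 years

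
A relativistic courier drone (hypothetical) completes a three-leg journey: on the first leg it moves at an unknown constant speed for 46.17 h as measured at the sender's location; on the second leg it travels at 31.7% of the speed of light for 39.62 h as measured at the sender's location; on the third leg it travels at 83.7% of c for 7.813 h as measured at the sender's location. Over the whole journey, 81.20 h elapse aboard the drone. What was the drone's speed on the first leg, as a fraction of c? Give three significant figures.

Leg 1: speed unknown; τ_1 = 46.17/γ_1.
Leg 2: β = 0.317; γ = 1/√(1 − 0.317²) = 1/√0.8995 = 1.054; τ_2 = 39.62/1.054 = 37.58 h.
Leg 3: β = 0.837; γ = 1/√(1 − 0.837²) = 1/√0.2994 = 1.827; τ_3 = 7.813/1.827 = 4.275 h.
Total proper time: τ_1 + 37.58 + 4.275 = 81.20, so τ_1 = 81.20 − 41.85 = 39.35 h.
γ_1 = 46.17/39.35 = 1.173; β = √(1 − 1/γ²) = √0.2737.

β = 0.523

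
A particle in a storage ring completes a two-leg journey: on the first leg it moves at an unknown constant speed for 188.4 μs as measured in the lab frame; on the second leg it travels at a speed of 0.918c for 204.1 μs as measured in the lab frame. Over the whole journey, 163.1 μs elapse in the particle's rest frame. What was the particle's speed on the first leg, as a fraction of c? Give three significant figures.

Leg 1: speed unknown; τ_1 = 188.4/γ_1.
Leg 2: γ = 1/√(1 − 0.918²) = 1/√0.1573 = 2.522; τ_2 = 204.1/2.522 = 80.94 μs.
Total proper time: τ_1 + 80.94 = 163.1, so τ_1 = 163.1 − 80.94 = 82.16 μs.
γ_1 = 188.4/82.16 = 2.293; β = √(1 − 1/γ²) = √0.8098.

β = 0.900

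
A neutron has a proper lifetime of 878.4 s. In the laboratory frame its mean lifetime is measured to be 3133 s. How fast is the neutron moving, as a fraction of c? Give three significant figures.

γ = Δt/τ₀ = 3133/878.4 = 3.567
β = √(1 − 1/γ²) = √(1 − 0.07861) = √0.9214

v = 0.960c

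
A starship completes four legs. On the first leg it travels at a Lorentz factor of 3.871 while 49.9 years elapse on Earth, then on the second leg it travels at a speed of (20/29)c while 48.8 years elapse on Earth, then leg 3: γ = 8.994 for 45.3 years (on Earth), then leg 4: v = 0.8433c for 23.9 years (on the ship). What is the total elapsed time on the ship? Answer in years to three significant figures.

Leg 1: γ = 3.871; τ_1 = 49.9/3.871 = 12.89 years.
Leg 2: γ = 1/√(1 − (20/29)²) = 29/21 ≈ 1.381; τ_2 = 48.8/1.381 = 35.34 years.
Leg 3: γ = 8.994; τ_3 = 45.3/8.994 = 5.037 years.
Leg 4: 23.9 years is already measured on the ship.
Total: 12.89 + 35.34 + 5.037 + 23.90 years.

τ = 77.2 years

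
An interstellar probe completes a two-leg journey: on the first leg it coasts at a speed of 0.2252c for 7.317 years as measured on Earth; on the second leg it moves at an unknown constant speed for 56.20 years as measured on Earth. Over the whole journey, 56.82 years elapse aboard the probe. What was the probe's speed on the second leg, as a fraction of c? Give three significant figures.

Leg 1: γ = 1/√(1 − 0.2252²) = 1/√0.9493 = 1.026; τ_1 = 7.317/1.026 = 7.129 years.
Leg 2: speed unknown; τ_2 = 56.20/γ_2.
Total proper time: 7.129 + τ_2 = 56.82, so τ_2 = 56.82 − 7.129 = 49.69 years.
γ_2 = 56.20/49.69 = 1.131; β = √(1 − 1/γ²) = √0.2182.

β = 0.467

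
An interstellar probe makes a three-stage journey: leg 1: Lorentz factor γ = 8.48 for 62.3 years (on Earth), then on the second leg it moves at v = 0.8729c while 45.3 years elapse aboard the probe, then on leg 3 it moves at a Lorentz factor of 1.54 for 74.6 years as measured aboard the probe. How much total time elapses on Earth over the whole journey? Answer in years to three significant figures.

Δt = 270 years

Leg 1: 62.3 years is already measured on Earth.
Leg 2: γ = 1/√(1 − 0.8729²) = 1/√0.2380 = 2.050; Δt_2 = 2.050 × 45.3 = 92.85 years.
Leg 3: γ = 1.54; Δt_3 = 1.540 × 74.6 = 114.9 years.
Total: 62.30 + 92.85 + 114.9 years.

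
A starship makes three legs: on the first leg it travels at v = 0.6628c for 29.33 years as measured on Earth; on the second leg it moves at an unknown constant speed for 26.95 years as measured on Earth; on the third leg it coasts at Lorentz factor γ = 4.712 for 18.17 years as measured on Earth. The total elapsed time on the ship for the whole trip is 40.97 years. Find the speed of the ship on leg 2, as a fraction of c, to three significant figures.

Leg 1: γ = 1/√(1 − 0.6628²) = 1/√0.5607 = 1.335; τ_1 = 29.33/1.335 = 21.96 years.
Leg 2: speed unknown; τ_2 = 26.95/γ_2.
Leg 3: γ = 4.712; τ_3 = 18.17/4.712 = 3.856 years.
Total proper time: 21.96 + τ_2 + 3.856 = 40.97, so τ_2 = 40.97 − 25.82 = 15.15 years.
γ_2 = 26.95/15.15 = 1.779; β = √(1 − 1/γ²) = √0.6839.

β = 0.827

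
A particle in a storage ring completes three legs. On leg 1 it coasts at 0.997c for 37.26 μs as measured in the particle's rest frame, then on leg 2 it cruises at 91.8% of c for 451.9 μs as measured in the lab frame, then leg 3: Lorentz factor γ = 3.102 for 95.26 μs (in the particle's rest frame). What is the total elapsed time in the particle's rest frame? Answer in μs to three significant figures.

Leg 1: 37.26 μs is already measured in the particle's rest frame.
Leg 2: β = 0.918; γ = 1/√(1 − 0.918²) = 1/√0.1573 = 2.522; τ_2 = 451.9/2.522 = 179.2 μs.
Leg 3: 95.26 μs is already measured in the particle's rest frame.
Total: 37.26 + 179.2 + 95.26 μs.

τ = 312 μs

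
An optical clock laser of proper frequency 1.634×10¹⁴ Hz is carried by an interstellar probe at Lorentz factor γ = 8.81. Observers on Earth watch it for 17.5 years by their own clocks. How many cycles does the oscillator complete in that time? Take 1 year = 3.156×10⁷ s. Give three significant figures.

γ = 8.81
During 17.5 years of lab time, the oscillator's proper time advances by τ = Δt/γ = 17.5/8.810 = 1.986 years = 6.269×10⁷ s.
N = f × τ = 1.634×10¹⁴ × 6.269×10⁷ = 1.024×10²².

N = 1.02×10²²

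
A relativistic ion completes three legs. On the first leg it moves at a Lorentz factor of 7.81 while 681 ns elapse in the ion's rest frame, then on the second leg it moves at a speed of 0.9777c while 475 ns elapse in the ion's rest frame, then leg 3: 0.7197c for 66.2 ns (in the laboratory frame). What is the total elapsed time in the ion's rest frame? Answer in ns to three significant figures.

τ = 1200 ns

Leg 1: 681 ns is already measured in the ion's rest frame.
Leg 2: 475 ns is already measured in the ion's rest frame.
Leg 3: γ = 1/√(1 − 0.7197²) = 1/√0.4820 = 1.440; τ_3 = 66.2/1.440 = 45.96 ns.
Total: 681.0 + 475.0 + 45.96 ns.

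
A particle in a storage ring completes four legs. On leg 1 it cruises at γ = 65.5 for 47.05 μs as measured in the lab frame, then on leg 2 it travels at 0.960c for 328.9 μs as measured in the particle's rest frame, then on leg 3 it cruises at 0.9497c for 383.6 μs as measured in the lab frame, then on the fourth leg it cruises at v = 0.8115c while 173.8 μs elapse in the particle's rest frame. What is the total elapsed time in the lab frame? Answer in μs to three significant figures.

Leg 1: 47.05 μs is already measured in the lab frame.
Leg 2: γ = 1/√(1 − 0.960²) = 1/√0.07840 = 3.571; Δt_2 = 3.571 × 328.9 = 1175 μs.
Leg 3: 383.6 μs is already measured in the lab frame.
Leg 4: γ = 1/√(1 − 0.8115²) = 1/√0.3415 = 1.711; Δt_4 = 1.711 × 173.8 = 297.4 μs.
Total: 47.05 + 1175 + 383.6 + 297.4 μs.

Δt = 1900 μs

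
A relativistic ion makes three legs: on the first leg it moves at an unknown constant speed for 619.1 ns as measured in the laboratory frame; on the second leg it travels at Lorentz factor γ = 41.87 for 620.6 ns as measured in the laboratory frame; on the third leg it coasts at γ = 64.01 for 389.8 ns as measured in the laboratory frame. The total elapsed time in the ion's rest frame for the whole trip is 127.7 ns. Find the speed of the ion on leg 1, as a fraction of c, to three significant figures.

Leg 1: speed unknown; τ_1 = 619.1/γ_1.
Leg 2: γ = 41.87; τ_2 = 620.6/41.87 = 14.82 ns.
Leg 3: γ = 64.01; τ_3 = 389.8/64.01 = 6.090 ns.
Total proper time: τ_1 + 14.82 + 6.090 = 127.7, so τ_1 = 127.7 − 20.91 = 106.8 ns.
γ_1 = 619.1/106.8 = 5.797; β = √(1 − 1/γ²) = √0.9702.

β = 0.985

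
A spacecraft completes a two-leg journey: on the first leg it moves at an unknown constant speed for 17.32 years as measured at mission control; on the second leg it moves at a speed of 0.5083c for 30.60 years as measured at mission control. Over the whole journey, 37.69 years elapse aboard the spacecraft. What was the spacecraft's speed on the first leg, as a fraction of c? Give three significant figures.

β = 0.756

Leg 1: speed unknown; τ_1 = 17.32/γ_1.
Leg 2: γ = 1/√(1 − 0.5083²) = 1/√0.7416 = 1.161; τ_2 = 30.60/1.161 = 26.35 years.
Total proper time: τ_1 + 26.35 = 37.69, so τ_1 = 37.69 − 26.35 = 11.34 years.
γ_1 = 17.32/11.34 = 1.528; β = √(1 − 1/γ²) = √0.5715.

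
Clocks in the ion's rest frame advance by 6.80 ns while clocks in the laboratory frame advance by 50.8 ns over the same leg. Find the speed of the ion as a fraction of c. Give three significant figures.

The proper time is measured in the ion's rest frame (both events occur at the ion's location); Δt is measured in the laboratory frame. γ = Δt/τ = 50.8/6.80 = 7.471.
β = √(1 − 1/γ²) = √(1 − 0.01792) = √0.9821

β = 0.991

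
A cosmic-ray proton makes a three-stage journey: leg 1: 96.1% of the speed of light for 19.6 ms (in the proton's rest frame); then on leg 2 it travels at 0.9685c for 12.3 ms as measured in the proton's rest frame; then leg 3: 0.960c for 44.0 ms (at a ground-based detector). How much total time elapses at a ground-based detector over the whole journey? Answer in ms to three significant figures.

Leg 1: β = 0.961; γ = 1/√(1 − 0.961²) = 1/√0.07648 = 3.616; Δt_1 = 3.616 × 19.6 = 70.87 ms.
Leg 2: γ = 1/√(1 − 0.9685²) = 1/√0.06201 = 4.016; Δt_2 = 4.016 × 12.3 = 49.39 ms.
Leg 3: 44.0 ms is already measured at a ground-based detector.
Total: 70.87 + 49.39 + 44.00 ms.

Δt = 164 ms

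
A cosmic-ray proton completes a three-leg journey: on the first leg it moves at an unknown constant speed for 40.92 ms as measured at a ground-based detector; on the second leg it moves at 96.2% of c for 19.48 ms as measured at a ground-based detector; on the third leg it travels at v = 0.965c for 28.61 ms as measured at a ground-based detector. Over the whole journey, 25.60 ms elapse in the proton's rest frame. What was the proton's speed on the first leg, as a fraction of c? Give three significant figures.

Leg 1: speed unknown; τ_1 = 40.92/γ_1.
Leg 2: β = 0.962; γ = 1/√(1 − 0.962²) = 1/√0.07456 = 3.662; τ_2 = 19.48/3.662 = 5.319 ms.
Leg 3: γ = 1/√(1 − 0.965²) = 1/√0.06878 = 3.813; τ_3 = 28.61/3.813 = 7.503 ms.
Total proper time: τ_1 + 5.319 + 7.503 = 25.60, so τ_1 = 25.60 − 12.82 = 12.78 ms.
γ_1 = 40.92/12.78 = 3.202; β = √(1 − 1/γ²) = √0.9025.

β = 0.950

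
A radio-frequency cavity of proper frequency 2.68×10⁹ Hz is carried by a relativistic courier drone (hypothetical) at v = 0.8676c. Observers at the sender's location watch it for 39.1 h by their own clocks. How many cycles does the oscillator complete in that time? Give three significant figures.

N = 1.88×10¹⁴

γ = 1/√(1 − 0.8676²) = 1/√0.2473 = 2.011
During 39.1 h of lab time, the oscillator's proper time advances by τ = Δt/γ = 39.1/2.011 = 19.44 h = 6.999×10⁴ s.
N = f × τ = 2.68×10⁹ × 6.999×10⁴ = 1.876×10¹⁴.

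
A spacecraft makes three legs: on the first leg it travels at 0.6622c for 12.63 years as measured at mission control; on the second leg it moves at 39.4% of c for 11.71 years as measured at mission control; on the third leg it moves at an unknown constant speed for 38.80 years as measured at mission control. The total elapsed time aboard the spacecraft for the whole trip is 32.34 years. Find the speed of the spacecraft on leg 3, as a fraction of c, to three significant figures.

β = 0.950

Leg 1: γ = 1/√(1 − 0.6622²) = 1/√0.5615 = 1.335; τ_1 = 12.63/1.335 = 9.464 years.
Leg 2: β = 0.394; γ = 1/√(1 − 0.394²) = 1/√0.8448 = 1.088; τ_2 = 11.71/1.088 = 10.76 years.
Leg 3: speed unknown; τ_3 = 38.80/γ_3.
Total proper time: 9.464 + 10.76 + τ_3 = 32.34, so τ_3 = 32.34 − 20.23 = 12.11 years.
γ_3 = 38.80/12.11 = 3.203; β = √(1 − 1/γ²) = √0.9025.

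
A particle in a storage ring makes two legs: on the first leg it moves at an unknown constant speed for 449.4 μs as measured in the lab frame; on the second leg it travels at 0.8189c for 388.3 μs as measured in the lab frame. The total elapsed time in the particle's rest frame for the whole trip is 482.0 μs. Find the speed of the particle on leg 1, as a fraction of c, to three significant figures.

β = 0.817

Leg 1: speed unknown; τ_1 = 449.4/γ_1.
Leg 2: γ = 1/√(1 − 0.8189²) = 1/√0.3294 = 1.742; τ_2 = 388.3/1.742 = 222.9 μs.
Total proper time: τ_1 + 222.9 = 482.0, so τ_1 = 482.0 − 222.9 = 259.1 μs.
γ_1 = 449.4/259.1 = 1.734; β = √(1 − 1/γ²) = √0.6675.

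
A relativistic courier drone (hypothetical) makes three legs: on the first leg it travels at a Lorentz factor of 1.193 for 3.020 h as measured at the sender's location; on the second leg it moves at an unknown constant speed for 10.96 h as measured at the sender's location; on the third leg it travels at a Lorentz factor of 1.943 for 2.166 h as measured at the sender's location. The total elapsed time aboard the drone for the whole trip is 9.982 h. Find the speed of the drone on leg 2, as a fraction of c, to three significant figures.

Leg 1: γ = 1.193; τ_1 = 3.020/1.193 = 2.531 h.
Leg 2: speed unknown; τ_2 = 10.96/γ_2.
Leg 3: γ = 1.943; τ_3 = 2.166/1.943 = 1.115 h.
Total proper time: 2.531 + τ_2 + 1.115 = 9.982, so τ_2 = 9.982 − 3.646 = 6.336 h.
γ_2 = 10.96/6.336 = 1.730; β = √(1 − 1/γ²) = √0.6658.

β = 0.816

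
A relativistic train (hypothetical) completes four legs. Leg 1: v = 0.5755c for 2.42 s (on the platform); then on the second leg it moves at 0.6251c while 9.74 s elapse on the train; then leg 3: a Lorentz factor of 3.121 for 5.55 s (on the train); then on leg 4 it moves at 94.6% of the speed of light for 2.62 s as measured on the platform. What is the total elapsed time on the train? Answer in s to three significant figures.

τ = 18.1 s

Leg 1: γ = 1/√(1 − 0.5755²) = 1/√0.6688 = 1.223; τ_1 = 2.42/1.223 = 1.979 s.
Leg 2: 9.74 s is already measured on the train.
Leg 3: 5.55 s is already measured on the train.
Leg 4: β = 0.946; γ = 1/√(1 − 0.946²) = 1/√0.1051 = 3.085; τ_4 = 2.62/3.085 = 0.8493 s.
Total: 1.979 + 9.740 + 5.550 + 0.8493 s.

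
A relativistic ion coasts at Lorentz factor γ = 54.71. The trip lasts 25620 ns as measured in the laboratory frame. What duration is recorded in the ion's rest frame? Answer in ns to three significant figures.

τ = 468 ns

γ = 54.71
The interval measured in the laboratory frame is the dilated one; the clock in the ion's rest frame measures the proper time τ = Δt/γ = 25620/54.71 ns.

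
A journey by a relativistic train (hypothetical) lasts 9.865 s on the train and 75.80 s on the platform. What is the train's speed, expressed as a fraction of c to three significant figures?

The proper time is measured on the train (both events occur at the train's location); Δt is measured on the platform. γ = Δt/τ = 75.80/9.865 = 7.684.
β = √(1 − 1/γ²) = √(1 − 0.01694) = √0.9831

β = 0.991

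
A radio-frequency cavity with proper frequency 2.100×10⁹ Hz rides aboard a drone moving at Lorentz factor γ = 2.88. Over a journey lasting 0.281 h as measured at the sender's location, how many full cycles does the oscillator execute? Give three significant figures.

N = 7.38×10¹¹

γ = 2.88
The oscillator's own cycle count is N = f × τ where τ is the proper time aboard the drone. τ = Δt/γ = 0.281/2.880 = 0.09757 h = 3.513×10² s.
N = 2.100×10⁹ × 3.513×10² = 7.376×10¹¹.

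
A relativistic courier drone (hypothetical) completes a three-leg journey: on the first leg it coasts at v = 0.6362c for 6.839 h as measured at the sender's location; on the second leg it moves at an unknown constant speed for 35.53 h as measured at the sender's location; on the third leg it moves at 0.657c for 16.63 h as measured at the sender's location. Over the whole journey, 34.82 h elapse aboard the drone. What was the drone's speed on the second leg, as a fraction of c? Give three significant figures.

Leg 1: γ = 1/√(1 − 0.6362²) = 1/√0.5952 = 1.296; τ_1 = 6.839/1.296 = 5.276 h.
Leg 2: speed unknown; τ_2 = 35.53/γ_2.
Leg 3: γ = 1/√(1 − 0.657²) = 1/√0.5684 = 1.326; τ_3 = 16.63/1.326 = 12.54 h.
Total proper time: 5.276 + τ_2 + 12.54 = 34.82, so τ_2 = 34.82 − 17.81 = 17.01 h.
γ_2 = 35.53/17.01 = 2.089; β = √(1 − 1/γ²) = √0.7709.

β = 0.878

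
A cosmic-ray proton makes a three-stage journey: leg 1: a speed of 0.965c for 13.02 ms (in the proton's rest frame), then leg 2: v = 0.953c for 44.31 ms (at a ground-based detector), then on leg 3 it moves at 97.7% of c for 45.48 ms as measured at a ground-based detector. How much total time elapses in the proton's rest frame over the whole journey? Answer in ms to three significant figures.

τ = 36.1 ms

Leg 1: 13.02 ms is already measured in the proton's rest frame.
Leg 2: γ = 1/√(1 − 0.953²) = 1/√0.09179 = 3.301; τ_2 = 44.31/3.301 = 13.42 ms.
Leg 3: β = 0.977; γ = 1/√(1 − 0.977²) = 1/√0.04547 = 4.690; τ_3 = 45.48/4.690 = 9.698 ms.
Total: 13.02 + 13.42 + 9.698 ms.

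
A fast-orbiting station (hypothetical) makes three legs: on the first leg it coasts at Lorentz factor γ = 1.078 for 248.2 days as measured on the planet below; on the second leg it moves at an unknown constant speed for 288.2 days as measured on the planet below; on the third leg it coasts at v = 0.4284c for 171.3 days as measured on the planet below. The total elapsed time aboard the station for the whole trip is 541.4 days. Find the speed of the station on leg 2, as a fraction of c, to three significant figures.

β = 0.840

Leg 1: γ = 1.078; τ_1 = 248.2/1.078 = 230.2 days.
Leg 2: speed unknown; τ_2 = 288.2/γ_2.
Leg 3: γ = 1/√(1 − 0.4284²) = 1/√0.8165 = 1.107; τ_3 = 171.3/1.107 = 154.8 days.
Total proper time: 230.2 + τ_2 + 154.8 = 541.4, so τ_2 = 541.4 − 385.0 = 156.4 days.
γ_2 = 288.2/156.4 = 1.843; β = √(1 − 1/γ²) = √0.7056.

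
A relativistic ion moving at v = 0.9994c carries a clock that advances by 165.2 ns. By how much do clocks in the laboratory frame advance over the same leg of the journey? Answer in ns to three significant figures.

Δt = 4770 ns

γ = 1/√(1 − 0.9994²) = 1/√0.001200 = 28.87
The interval measured in the ion's rest frame is the proper time (both events occur at the same place in that frame); the lab-frame interval is Δt = γτ = 28.87 × 165.2 ns.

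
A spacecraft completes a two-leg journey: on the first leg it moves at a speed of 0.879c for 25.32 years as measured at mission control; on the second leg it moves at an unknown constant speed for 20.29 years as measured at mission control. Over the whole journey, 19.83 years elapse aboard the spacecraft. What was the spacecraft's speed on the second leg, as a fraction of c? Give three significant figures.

β = 0.924

Leg 1: γ = 1/√(1 − 0.879²) = 1/√0.2274 = 2.097; τ_1 = 25.32/2.097 = 12.07 years.
Leg 2: speed unknown; τ_2 = 20.29/γ_2.
Total proper time: 12.07 + τ_2 = 19.83, so τ_2 = 19.83 − 12.07 = 7.757 years.
γ_2 = 20.29/7.757 = 2.616; β = √(1 − 1/γ²) = √0.8538.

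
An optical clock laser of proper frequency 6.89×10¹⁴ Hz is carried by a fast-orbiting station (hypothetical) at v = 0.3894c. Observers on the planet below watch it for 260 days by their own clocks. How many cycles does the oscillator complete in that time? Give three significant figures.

N = 1.43×10²²

γ = 1/√(1 − 0.3894²) = 1/√0.8484 = 1.086
During 260 days of lab time, the oscillator's proper time advances by τ = Δt/γ = 260/1.086 = 239.5 days = 2.069×10⁷ s.
N = f × τ = 6.89×10¹⁴ × 2.069×10⁷ = 1.426×10²².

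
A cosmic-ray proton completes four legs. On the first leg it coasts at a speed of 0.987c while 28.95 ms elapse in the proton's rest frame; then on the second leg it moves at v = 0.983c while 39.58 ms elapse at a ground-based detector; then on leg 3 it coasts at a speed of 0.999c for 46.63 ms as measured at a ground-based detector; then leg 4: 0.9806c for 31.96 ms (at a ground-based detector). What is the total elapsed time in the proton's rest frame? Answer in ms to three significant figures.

τ = 44.6 ms

Leg 1: 28.95 ms is already measured in the proton's rest frame.
Leg 2: γ = 1/√(1 − 0.983²) = 1/√0.03371 = 5.446; τ_2 = 39.58/5.446 = 7.267 ms.
Leg 3: γ = 1/√(1 − 0.999²) = 1/√0.001999 = 22.37; τ_3 = 46.63/22.37 = 2.085 ms.
Leg 4: γ = 1/√(1 − 0.9806²) = 1/√0.03842 = 5.102; τ_4 = 31.96/5.102 = 6.265 ms.
Total: 28.95 + 7.267 + 2.085 + 6.265 ms.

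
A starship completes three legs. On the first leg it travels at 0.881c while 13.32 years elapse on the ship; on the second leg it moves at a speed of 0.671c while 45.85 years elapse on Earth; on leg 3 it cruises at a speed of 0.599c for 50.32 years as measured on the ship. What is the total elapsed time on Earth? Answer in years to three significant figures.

Leg 1: γ = 1/√(1 − 0.881²) = 1/√0.2238 = 2.114; Δt_1 = 2.114 × 13.32 = 28.15 years.
Leg 2: 45.85 years is already measured on Earth.
Leg 3: γ = 1/√(1 − 0.599²) = 1/√0.6412 = 1.249; Δt_3 = 1.249 × 50.32 = 62.84 years.
Total: 28.15 + 45.85 + 62.84 years.

Δt = 137 years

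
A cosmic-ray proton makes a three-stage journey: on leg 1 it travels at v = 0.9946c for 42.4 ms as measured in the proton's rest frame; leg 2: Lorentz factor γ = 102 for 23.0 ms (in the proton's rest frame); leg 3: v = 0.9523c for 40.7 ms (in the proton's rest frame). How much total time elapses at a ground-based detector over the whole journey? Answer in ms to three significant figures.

Δt = 2890 ms

Leg 1: γ = 1/√(1 − 0.9946²) = 1/√0.01077 = 9.636; Δt_1 = 9.636 × 42.4 = 408.5 ms.
Leg 2: γ = 102; Δt_2 = 102.0 × 23.0 = 2346 ms.
Leg 3: γ = 1/√(1 − 0.9523²) = 1/√0.09312 = 3.277; Δt_3 = 3.277 × 40.7 = 133.4 ms.
Total: 408.5 + 2346 + 133.4 ms.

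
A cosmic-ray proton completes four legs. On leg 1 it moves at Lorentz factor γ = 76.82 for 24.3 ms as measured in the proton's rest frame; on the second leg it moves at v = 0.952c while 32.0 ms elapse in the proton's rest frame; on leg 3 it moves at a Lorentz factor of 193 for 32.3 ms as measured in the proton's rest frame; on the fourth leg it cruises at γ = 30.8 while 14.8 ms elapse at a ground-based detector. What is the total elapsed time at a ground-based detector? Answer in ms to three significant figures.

Leg 1: γ = 76.82; Δt_1 = 76.82 × 24.3 = 1867 ms.
Leg 2: γ = 1/√(1 − 0.952²) = 1/√0.09370 = 3.267; Δt_2 = 3.267 × 32.0 = 104.5 ms.
Leg 3: γ = 193; Δt_3 = 193.0 × 32.3 = 6234 ms.
Leg 4: 14.8 ms is already measured at a ground-based detector.
Total: 1867 + 104.5 + 6234 + 14.80 ms.

Δt = 8220 ms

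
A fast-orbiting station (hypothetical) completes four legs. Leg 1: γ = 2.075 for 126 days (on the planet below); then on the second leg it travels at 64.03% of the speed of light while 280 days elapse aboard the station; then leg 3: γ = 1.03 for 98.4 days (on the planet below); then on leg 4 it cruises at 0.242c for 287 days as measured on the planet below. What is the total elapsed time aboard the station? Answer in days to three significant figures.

τ = 715 days

Leg 1: γ = 2.075; τ_1 = 126/2.075 = 60.72 days.
Leg 2: 280 days is already measured aboard the station.
Leg 3: γ = 1.03; τ_3 = 98.4/1.030 = 95.53 days.
Leg 4: γ = 1/√(1 − 0.242²) = 1/√0.9414 = 1.031; τ_4 = 287/1.031 = 278.5 days.
Total: 60.72 + 280.0 + 95.53 + 278.5 days.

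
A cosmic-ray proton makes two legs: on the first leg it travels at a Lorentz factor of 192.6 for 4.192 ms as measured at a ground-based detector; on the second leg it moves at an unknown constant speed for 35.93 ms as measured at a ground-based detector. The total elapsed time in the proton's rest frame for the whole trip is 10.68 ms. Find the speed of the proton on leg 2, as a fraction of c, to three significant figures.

Leg 1: γ = 192.6; τ_1 = 4.192/192.6 = 0.02177 ms.
Leg 2: speed unknown; τ_2 = 35.93/γ_2.
Total proper time: 0.02177 + τ_2 = 10.68, so τ_2 = 10.68 − 0.02177 = 10.66 ms.
γ_2 = 35.93/10.66 = 3.371; β = √(1 − 1/γ²) = √0.9120.

β = 0.955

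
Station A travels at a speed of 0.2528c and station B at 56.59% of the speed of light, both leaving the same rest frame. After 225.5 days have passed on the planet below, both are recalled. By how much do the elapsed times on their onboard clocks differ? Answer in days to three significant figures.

A: γ = 1/√(1 − 0.2528²) = 1/√0.9361 = 1.034; τ_A = 225.5/1.034 = 218.2 days.
B: β = 0.5659; γ = 1/√(1 − 0.5659²) = 1/√0.6798 = 1.213; τ_B = 225.5/1.213 = 185.9 days.

|τ_A − τ_B| = 32.3 days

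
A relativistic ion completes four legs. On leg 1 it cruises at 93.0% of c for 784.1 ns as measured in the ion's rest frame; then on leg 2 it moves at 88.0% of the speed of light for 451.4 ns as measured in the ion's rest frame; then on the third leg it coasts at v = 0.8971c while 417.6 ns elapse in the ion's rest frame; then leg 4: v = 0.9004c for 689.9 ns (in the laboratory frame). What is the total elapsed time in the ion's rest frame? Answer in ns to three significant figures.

Leg 1: 784.1 ns is already measured in the ion's rest frame.
Leg 2: 451.4 ns is already measured in the ion's rest frame.
Leg 3: 417.6 ns is already measured in the ion's rest frame.
Leg 4: γ = 1/√(1 − 0.9004²) = 1/√0.1893 = 2.299; τ_4 = 689.9/2.299 = 300.1 ns.
Total: 784.1 + 451.4 + 417.6 + 300.1 ns.

τ = 1950 ns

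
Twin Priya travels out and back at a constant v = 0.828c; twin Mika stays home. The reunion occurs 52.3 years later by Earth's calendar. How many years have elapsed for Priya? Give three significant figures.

γ = 1/√(1 − 0.828²) = 1/√0.3144 = 1.783
Priya's clock measures proper time along the trip: τ = Δt/γ = 52.3/1.783 years.

τ = 29.3 years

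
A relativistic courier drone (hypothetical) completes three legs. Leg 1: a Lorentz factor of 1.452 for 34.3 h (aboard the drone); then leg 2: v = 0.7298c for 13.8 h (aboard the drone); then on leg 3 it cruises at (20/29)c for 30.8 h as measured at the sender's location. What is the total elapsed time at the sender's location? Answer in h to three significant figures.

Δt = 101 h

Leg 1: γ = 1.452; Δt_1 = 1.452 × 34.3 = 49.80 h.
Leg 2: γ = 1/√(1 − 0.7298²) = 1/√0.4674 = 1.463; Δt_2 = 1.463 × 13.8 = 20.19 h.
Leg 3: 30.8 h is already measured at the sender's location.
Total: 49.80 + 20.19 + 30.80 h.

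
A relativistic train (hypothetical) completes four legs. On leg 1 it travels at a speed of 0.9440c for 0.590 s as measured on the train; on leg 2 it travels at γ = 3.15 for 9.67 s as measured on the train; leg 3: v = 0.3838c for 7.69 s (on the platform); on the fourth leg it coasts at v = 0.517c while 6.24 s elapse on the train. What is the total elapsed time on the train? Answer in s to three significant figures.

τ = 23.6 s

Leg 1: 0.590 s is already measured on the train.
Leg 2: 9.67 s is already measured on the train.
Leg 3: γ = 1/√(1 − 0.3838²) = 1/√0.8527 = 1.083; τ_3 = 7.69/1.083 = 7.101 s.
Leg 4: 6.24 s is already measured on the train.
Total: 0.5900 + 9.670 + 7.101 + 6.240 s.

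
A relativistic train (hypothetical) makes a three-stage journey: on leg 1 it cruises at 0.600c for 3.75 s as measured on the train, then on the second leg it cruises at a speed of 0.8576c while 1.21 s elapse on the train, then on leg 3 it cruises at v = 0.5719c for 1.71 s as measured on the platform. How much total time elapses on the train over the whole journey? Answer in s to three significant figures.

τ = 6.36 s

Leg 1: 3.75 s is already measured on the train.
Leg 2: 1.21 s is already measured on the train.
Leg 3: γ = 1/√(1 − 0.5719²) = 1/√0.6729 = 1.219; τ_3 = 1.71/1.219 = 1.403 s.
Total: 3.750 + 1.210 + 1.403 s.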